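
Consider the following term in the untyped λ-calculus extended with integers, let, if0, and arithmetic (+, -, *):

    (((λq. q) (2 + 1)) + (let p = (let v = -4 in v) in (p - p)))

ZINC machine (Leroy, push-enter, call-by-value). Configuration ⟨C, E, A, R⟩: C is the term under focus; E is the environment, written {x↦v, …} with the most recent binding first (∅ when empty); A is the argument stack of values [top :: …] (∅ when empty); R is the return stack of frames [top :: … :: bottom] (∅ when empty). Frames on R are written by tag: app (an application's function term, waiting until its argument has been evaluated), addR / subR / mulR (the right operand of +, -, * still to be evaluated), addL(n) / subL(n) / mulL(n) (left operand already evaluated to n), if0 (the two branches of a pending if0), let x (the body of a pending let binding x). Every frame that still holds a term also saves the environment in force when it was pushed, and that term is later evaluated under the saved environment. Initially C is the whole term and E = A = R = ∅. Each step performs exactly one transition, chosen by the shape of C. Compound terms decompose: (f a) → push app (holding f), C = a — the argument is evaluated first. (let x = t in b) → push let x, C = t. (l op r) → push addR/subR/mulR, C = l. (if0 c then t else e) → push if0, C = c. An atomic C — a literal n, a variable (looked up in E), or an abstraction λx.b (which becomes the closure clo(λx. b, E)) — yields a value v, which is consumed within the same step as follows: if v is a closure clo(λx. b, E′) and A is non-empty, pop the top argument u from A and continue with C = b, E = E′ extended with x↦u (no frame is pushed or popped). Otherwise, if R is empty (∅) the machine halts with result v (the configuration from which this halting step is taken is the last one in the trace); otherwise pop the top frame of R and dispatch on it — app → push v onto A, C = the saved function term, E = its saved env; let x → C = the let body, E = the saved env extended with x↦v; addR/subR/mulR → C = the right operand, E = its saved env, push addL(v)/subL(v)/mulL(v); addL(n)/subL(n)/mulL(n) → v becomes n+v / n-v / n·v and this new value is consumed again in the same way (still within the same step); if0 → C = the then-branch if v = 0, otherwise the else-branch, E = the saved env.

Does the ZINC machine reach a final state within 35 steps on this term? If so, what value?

t=0: [C=(((λq. q) (2 + 1)) + (let p = (let v = -4 in v) in (p - p))) | E=∅ | A=∅ | R=∅]
t=1: [C=((λq. q) (2 + 1)) | E=∅ | A=∅ | R=[addR]]
t=2: [C=(2 + 1) | E=∅ | A=∅ | R=[app :: addR]]
t=3: [C=2 | E=∅ | A=∅ | R=[addR :: app :: addR]]
t=4: [C=1 | E=∅ | A=∅ | R=[addL(2) :: app :: addR]]
t=5: [C=(λq. q) | E=∅ | A=[3] | R=[addR]]
t=6: [C=q | E={q↦3} | A=∅ | R=[addR]]
t=7: [C=(let p = (let v = -4 in v) in (p - p)) | E=∅ | A=∅ | R=[addL(3)]]
t=8: [C=(let v = -4 in v) | E=∅ | A=∅ | R=[let p :: addL(3)]]
t=9: [C=-4 | E=∅ | A=∅ | R=[let v :: let p :: addL(3)]]
t=10: [C=v | E={v↦-4} | A=∅ | R=[let p :: addL(3)]]
t=11: [C=(p - p) | E={p↦-4} | A=∅ | R=[addL(3)]]
t=12: [C=p | E={p↦-4} | A=∅ | R=[subR :: addL(3)]]
t=13: [C=p | E={p↦-4} | A=∅ | R=[subL(-4) :: addL(3)]]
→ final value 3

Answer: 3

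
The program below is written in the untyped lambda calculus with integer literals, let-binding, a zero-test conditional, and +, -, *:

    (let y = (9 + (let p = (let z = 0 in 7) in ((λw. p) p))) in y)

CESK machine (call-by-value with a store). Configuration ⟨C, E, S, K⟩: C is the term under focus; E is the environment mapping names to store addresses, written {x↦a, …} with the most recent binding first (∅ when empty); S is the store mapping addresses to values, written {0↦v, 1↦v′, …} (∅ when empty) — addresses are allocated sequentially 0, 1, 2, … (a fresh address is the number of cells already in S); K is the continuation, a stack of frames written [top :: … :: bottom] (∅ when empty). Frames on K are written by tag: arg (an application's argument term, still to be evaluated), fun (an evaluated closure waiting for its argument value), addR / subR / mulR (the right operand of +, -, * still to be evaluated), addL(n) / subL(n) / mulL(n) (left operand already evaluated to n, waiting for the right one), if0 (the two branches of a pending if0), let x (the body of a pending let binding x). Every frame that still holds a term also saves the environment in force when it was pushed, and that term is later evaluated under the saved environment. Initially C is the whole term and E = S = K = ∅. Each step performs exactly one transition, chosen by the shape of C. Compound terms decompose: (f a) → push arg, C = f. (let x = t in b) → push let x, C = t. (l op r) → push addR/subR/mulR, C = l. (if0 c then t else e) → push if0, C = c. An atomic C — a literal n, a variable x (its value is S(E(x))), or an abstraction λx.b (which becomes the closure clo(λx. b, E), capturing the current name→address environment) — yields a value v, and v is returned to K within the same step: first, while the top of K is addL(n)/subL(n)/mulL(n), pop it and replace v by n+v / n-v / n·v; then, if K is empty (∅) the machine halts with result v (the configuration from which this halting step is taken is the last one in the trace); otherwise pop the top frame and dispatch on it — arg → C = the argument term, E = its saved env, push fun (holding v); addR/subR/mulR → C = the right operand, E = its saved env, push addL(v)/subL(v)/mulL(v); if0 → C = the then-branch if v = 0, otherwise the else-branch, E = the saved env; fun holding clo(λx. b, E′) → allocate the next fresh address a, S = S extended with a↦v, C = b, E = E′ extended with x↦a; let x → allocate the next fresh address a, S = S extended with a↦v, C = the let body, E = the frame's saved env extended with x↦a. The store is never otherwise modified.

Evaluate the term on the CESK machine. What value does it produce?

t=0: <C=(let y = (9 + (let p = (let z = 0 in 7) in ((λw. p) p))) in y), E=∅, S=∅, K=∅>
t=1: <C=(9 + (let p = (let z = 0 in 7) in ((λw. p) p))), E=∅, S=∅, K=[let y]>
t=2: <C=9, E=∅, S=∅, K=[addR :: let y]>
t=3: <C=(let p = (let z = 0 in 7) in ((λw. p) p)), E=∅, S=∅, K=[addL(9) :: let y]>
t=4: <C=(let z = 0 in 7), E=∅, S=∅, K=[let p :: addL(9) :: let y]>
t=5: <C=0, E=∅, S=∅, K=[let z :: let p :: addL(9) :: let y]>
t=6: <C=7, E={z↦0}, S={0↦0}, K=[let p :: addL(9) :: let y]>
t=7: <C=((λw. p) p), E={p↦1}, S={0↦0, 1↦7}, K=[addL(9) :: let y]>
t=8: <C=(λw. p), E={p↦1}, S={0↦0, 1↦7}, K=[arg :: addL(9) :: let y]>
t=9: <C=p, E={p↦1}, S={0↦0, 1↦7}, K=[fun :: addL(9) :: let y]>
t=10: <C=p, E={w↦2, p↦1}, S={0↦0, 1↦7, 2↦7}, K=[addL(9) :: let y]>
t=11: <C=y, E={y↦3}, S={0↦0, 1↦7, 2↦7, 3↦16}, K=∅>
→ final value 16

Answer: 16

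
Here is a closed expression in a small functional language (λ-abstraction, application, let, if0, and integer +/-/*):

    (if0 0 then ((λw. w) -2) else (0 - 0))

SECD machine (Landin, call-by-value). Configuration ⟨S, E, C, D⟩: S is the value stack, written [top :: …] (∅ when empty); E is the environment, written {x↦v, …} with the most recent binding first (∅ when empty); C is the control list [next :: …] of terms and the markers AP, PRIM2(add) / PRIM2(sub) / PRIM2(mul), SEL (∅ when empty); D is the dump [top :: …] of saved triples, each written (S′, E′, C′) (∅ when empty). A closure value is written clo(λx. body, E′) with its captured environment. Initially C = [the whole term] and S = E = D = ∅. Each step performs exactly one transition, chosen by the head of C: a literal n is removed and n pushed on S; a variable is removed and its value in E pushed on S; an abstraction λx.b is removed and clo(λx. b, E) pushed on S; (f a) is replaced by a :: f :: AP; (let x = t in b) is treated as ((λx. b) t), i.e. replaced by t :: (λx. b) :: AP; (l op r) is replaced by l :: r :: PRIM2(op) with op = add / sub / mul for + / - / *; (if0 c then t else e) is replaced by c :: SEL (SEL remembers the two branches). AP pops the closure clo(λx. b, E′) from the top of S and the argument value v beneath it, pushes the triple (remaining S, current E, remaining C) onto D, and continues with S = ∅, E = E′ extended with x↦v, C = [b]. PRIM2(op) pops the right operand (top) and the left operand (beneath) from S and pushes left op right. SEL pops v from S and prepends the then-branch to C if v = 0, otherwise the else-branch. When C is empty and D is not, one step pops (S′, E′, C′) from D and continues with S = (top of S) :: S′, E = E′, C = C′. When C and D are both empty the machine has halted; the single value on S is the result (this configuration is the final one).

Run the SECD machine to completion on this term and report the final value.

Answer: -2

Machine steps:
0. <S=∅, E=∅, C=[(if0 0 then ((λw. w) -2) else (0 - 0))], D=∅>
1. <S=∅, E=∅, C=[0 :: SEL], D=∅>
2. <S=[0], E=∅, C=[SEL], D=∅>
3. <S=∅, E=∅, C=[((λw. w) -2)], D=∅>
4. <S=∅, E=∅, C=[-2 :: (λw. w) :: AP], D=∅>
5. <S=[-2], E=∅, C=[(λw. w) :: AP], D=∅>
6. <S=[clo(λw. w, ∅) :: -2], E=∅, C=[AP], D=∅>
7. <S=∅, E={w↦-2}, C=[w], D=[(∅, ∅, ∅)]>
8. <S=[-2], E={w↦-2}, C=∅, D=[(∅, ∅, ∅)]>
9. <S=[-2], E=∅, C=∅, D=∅>
→ final value -2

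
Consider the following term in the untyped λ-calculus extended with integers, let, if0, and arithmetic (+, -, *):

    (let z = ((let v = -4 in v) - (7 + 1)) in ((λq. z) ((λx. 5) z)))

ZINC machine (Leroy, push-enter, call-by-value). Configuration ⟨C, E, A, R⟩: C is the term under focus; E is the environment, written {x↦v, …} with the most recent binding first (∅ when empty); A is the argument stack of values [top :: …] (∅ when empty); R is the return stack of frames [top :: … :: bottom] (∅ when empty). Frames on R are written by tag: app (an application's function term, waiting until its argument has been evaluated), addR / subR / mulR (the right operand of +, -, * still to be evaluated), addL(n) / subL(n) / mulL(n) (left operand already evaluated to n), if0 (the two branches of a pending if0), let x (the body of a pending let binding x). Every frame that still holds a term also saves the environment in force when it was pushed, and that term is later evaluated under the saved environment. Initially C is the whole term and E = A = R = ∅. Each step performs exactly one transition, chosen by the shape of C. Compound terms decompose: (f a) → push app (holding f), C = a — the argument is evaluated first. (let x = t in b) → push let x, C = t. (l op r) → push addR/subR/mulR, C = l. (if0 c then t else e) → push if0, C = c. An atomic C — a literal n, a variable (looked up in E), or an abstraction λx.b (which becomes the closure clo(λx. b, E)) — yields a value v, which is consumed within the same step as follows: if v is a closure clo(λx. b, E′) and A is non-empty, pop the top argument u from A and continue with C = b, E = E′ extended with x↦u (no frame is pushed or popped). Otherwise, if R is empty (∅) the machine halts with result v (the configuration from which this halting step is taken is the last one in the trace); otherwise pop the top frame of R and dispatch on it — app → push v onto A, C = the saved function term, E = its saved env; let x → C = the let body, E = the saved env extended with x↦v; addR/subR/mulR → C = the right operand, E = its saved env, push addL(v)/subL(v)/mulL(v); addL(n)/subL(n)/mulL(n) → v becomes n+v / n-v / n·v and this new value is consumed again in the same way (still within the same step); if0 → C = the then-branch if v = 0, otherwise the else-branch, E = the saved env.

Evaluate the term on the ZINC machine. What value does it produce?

Answer: -12

Machine steps:
t=0: <C=(let z = ((let v = -4 in v) - (7 + 1)) in ((λq. z) ((λx. 5) z))), E=∅, A=∅, R=∅>
t=1: <C=((let v = -4 in v) - (7 + 1)), E=∅, A=∅, R=[let z]>
t=2: <C=(let v = -4 in v), E=∅, A=∅, R=[subR :: let z]>
t=3: <C=-4, E=∅, A=∅, R=[let v :: subR :: let z]>
t=4: <C=v, E={v↦-4}, A=∅, R=[subR :: let z]>
t=5: <C=(7 + 1), E=∅, A=∅, R=[subL(-4) :: let z]>
t=6: <C=7, E=∅, A=∅, R=[addR :: subL(-4) :: let z]>
t=7: <C=1, E=∅, A=∅, R=[addL(7) :: subL(-4) :: let z]>
t=8: <C=((λq. z) ((λx. 5) z)), E={z↦-12}, A=∅, R=∅>
t=9: <C=((λx. 5) z), E={z↦-12}, A=∅, R=[app]>
t=10: <C=z, E={z↦-12}, A=∅, R=[app :: app]>
t=11: <C=(λx. 5), E={z↦-12}, A=[-12], R=[app]>
t=12: <C=5, E={x↦-12, z↦-12}, A=∅, R=[app]>
t=13: <C=(λq. z), E={z↦-12}, A=[5], R=∅>
t=14: <C=z, E={q↦5, z↦-12}, A=∅, R=∅>
→ final value -12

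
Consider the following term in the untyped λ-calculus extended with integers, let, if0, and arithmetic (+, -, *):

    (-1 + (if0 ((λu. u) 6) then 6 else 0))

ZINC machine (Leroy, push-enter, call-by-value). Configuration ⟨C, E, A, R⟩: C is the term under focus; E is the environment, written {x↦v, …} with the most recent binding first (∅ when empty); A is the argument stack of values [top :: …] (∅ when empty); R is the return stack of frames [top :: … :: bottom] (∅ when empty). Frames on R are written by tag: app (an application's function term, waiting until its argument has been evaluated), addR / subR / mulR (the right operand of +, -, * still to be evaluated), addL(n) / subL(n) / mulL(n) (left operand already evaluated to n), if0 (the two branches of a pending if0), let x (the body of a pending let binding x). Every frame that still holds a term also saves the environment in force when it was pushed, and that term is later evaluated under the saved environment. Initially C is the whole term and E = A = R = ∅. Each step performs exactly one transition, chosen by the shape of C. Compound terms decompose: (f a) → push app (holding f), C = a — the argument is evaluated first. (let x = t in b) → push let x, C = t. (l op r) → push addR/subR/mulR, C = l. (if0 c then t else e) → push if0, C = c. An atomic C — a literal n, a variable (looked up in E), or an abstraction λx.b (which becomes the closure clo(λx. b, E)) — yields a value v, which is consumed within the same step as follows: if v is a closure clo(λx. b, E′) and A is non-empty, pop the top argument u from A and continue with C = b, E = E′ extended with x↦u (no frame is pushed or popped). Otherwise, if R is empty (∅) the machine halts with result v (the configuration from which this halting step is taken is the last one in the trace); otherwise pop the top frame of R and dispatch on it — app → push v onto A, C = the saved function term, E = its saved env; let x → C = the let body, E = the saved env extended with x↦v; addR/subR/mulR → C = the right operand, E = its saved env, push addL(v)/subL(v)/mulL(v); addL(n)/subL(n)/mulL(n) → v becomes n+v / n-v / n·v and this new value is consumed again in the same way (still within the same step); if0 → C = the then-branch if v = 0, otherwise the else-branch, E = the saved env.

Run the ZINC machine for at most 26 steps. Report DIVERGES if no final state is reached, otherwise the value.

t=0: [C=(-1 + (if0 ((λu. u) 6) then 6 else 0)) | E=∅ | A=∅ | R=∅]
t=1: [C=-1 | E=∅ | A=∅ | R=[addR]]
t=2: [C=(if0 ((λu. u) 6) then 6 else 0) | E=∅ | A=∅ | R=[addL(-1)]]
t=3: [C=((λu. u) 6) | E=∅ | A=∅ | R=[if0 :: addL(-1)]]
t=4: [C=6 | E=∅ | A=∅ | R=[app :: if0 :: addL(-1)]]
t=5: [C=(λu. u) | E=∅ | A=[6] | R=[if0 :: addL(-1)]]
t=6: [C=u | E={u↦6} | A=∅ | R=[if0 :: addL(-1)]]
t=7: [C=0 | E=∅ | A=∅ | R=[addL(-1)]]
→ final value -1

Answer: -1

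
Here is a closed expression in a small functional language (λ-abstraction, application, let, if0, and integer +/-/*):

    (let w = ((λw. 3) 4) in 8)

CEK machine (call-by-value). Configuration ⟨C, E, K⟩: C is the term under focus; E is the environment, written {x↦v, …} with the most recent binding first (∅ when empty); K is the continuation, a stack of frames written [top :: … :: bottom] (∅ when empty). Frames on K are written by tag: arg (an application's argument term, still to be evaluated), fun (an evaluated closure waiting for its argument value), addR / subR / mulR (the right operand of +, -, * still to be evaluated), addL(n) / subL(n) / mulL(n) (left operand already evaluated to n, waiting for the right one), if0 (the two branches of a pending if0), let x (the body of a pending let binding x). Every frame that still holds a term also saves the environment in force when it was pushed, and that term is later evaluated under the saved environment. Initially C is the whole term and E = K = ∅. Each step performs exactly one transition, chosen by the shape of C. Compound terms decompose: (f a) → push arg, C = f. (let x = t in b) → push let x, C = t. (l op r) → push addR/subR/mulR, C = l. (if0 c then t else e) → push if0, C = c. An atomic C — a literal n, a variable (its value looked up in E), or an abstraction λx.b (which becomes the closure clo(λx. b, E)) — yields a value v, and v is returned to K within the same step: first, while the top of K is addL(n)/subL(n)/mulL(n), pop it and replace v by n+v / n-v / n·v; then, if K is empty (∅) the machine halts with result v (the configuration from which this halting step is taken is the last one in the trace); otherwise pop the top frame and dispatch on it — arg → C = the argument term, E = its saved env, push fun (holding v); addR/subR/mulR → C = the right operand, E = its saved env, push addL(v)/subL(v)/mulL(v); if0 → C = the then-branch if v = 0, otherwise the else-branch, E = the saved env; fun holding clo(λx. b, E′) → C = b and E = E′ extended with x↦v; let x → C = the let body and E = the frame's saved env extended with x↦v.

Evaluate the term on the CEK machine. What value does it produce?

Answer: 8

Machine steps:
step 0: [C=(let w = ((λw. 3) 4) in 8) | E=∅ | K=∅]
step 1: [C=((λw. 3) 4) | E=∅ | K=[let w]]
step 2: [C=(λw. 3) | E=∅ | K=[arg :: let w]]
step 3: [C=4 | E=∅ | K=[fun :: let w]]
step 4: [C=3 | E={w↦4} | K=[let w]]
step 5: [C=8 | E={w↦3} | K=∅]
→ final value 8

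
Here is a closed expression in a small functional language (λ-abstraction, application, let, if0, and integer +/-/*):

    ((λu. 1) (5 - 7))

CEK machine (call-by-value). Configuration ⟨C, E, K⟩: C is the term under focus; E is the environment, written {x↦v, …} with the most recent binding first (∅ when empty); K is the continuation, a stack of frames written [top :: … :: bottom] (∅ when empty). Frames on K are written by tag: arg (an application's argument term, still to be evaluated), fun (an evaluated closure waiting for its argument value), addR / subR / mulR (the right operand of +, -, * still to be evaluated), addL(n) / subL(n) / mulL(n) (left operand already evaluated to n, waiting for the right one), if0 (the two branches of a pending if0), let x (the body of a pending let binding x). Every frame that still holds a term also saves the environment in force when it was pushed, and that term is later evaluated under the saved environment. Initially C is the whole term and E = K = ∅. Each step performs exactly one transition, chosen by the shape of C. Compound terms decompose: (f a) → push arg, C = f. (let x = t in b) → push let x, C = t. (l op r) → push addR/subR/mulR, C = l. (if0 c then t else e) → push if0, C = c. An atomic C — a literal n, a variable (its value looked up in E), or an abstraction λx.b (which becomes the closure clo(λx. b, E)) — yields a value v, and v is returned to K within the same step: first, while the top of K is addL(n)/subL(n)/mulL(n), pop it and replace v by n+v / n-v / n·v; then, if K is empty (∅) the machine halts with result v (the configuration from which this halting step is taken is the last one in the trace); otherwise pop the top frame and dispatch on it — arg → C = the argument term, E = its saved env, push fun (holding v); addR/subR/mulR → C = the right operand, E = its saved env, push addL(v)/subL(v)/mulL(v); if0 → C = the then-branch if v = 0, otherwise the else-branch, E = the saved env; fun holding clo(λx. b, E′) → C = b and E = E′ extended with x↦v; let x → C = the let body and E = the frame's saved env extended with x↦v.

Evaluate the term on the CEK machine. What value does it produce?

Answer: 1

Derivation:
t=0: <C=((λu. 1) (5 - 7)), E=∅, K=∅>
t=1: <C=(λu. 1), E=∅, K=[arg]>
t=2: <C=(5 - 7), E=∅, K=[fun]>
t=3: <C=5, E=∅, K=[subR :: fun]>
t=4: <C=7, E=∅, K=[subL(5) :: fun]>
t=5: <C=1, E={u↦-2}, K=∅>
→ final value 1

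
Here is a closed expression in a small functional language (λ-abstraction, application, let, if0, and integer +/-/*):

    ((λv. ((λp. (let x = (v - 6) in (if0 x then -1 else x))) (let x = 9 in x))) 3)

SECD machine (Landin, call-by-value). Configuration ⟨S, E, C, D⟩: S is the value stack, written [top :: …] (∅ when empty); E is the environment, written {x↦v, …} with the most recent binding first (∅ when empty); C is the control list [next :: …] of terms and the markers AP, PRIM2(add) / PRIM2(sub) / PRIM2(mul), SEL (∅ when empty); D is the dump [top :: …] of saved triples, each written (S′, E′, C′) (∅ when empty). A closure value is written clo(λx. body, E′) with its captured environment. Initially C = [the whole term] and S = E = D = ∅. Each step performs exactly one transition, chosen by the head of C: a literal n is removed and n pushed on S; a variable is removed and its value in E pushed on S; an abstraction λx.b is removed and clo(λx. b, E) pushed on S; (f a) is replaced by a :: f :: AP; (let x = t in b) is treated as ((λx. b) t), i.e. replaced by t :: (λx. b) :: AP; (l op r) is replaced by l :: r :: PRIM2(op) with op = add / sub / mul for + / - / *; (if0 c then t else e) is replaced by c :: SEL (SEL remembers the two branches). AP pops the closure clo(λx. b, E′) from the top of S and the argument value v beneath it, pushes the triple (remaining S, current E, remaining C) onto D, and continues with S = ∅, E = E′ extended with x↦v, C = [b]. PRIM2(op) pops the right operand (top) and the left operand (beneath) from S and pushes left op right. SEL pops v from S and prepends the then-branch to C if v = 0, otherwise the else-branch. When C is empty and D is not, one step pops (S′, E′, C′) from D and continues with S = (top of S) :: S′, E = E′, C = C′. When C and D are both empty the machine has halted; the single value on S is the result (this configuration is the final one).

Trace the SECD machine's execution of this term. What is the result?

t=0: [S=∅ | E=∅ | C=[((λv. ((λp. (let x = (v - 6) in (if0 x then -1 else x))) (let x = 9 in x))) 3)] | D=∅]
t=1: [S=∅ | E=∅ | C=[3 :: (λv. ((λp. (let x = (v - 6) in (if0 x then -1 else x))) (let x = 9 in x))) :: AP] | D=∅]
t=2: [S=[3] | E=∅ | C=[(λv. ((λp. (let x = (v - 6) in (if0 x then -1 else x))) (let x = 9 in x))) :: AP] | D=∅]
t=3: [S=[clo(λv. ((λp. (let x = (v - 6) in (if0 x then -1 else x))) (let x = 9 in x)), ∅) :: 3] | E=∅ | C=[AP] | D=∅]
t=4: [S=∅ | E={v↦3} | C=[((λp. (let x = (v - 6) in (if0 x then -1 else x))) (let x = 9 in x))] | D=[(∅, ∅, ∅)]]
t=5: [S=∅ | E={v↦3} | C=[(let x = 9 in x) :: (λp. (let x = (v - 6) in (if0 x then -1 else x))) :: AP] | D=[(∅, ∅, ∅)]]
t=6: [S=∅ | E={v↦3} | C=[9 :: (λx. x) :: AP :: (λp. (let x = (v - 6) in (if0 x then -1 else x))) :: AP] | D=[(∅, ∅, ∅)]]
t=7: [S=[9] | E={v↦3} | C=[(λx. x) :: AP :: (λp. (let x = (v - 6) in (if0 x then -1 else x))) :: AP] | D=[(∅, ∅, ∅)]]
t=8: [S=[clo(λx. x, {v↦3}) :: 9] | E={v↦3} | C=[AP :: (λp. (let x = (v - 6) in (if0 x then -1 else x))) :: AP] | D=[(∅, ∅, ∅)]]
t=9: [S=∅ | E={x↦9, v↦3} | C=[x] | D=[(∅, {v↦3}, [(λp. (let x = (v - 6) in (if0 x then -1 else x))) :: AP]) :: (∅, ∅, ∅)]]
t=10: [S=[9] | E={x↦9, v↦3} | C=∅ | D=[(∅, {v↦3}, [(λp. (let x = (v - 6) in (if0 x then -1 else x))) :: AP]) :: (∅, ∅, ∅)]]
t=11: [S=[9] | E={v↦3} | C=[(λp. (let x = (v - 6) in (if0 x then -1 else x))) :: AP] | D=[(∅, ∅, ∅)]]
t=12: [S=[clo(λp. (let x = (v - 6) in (if0 x then -1 else x)), {v↦3}) :: 9] | E={v↦3} | C=[AP] | D=[(∅, ∅, ∅)]]
t=13: [S=∅ | E={p↦9, v↦3} | C=[(let x = (v - 6) in (if0 x then -1 else x))] | D=[(∅, {v↦3}, ∅) :: (∅, ∅, ∅)]]
t=14: [S=∅ | E={p↦9, v↦3} | C=[(v - 6) :: (λx. (if0 x then -1 else x)) :: AP] | D=[(∅, {v↦3}, ∅) :: (∅, ∅, ∅)]]
t=15: [S=∅ | E={p↦9, v↦3} | C=[v :: 6 :: PRIM2(sub) :: (λx. (if0 x then -1 else x)) :: AP] | D=[(∅, {v↦3}, ∅) :: (∅, ∅, ∅)]]
t=16: [S=[3] | E={p↦9, v↦3} | C=[6 :: PRIM2(sub) :: (λx. (if0 x then -1 else x)) :: AP] | D=[(∅, {v↦3}, ∅) :: (∅, ∅, ∅)]]
t=17: [S=[6 :: 3] | E={p↦9, v↦3} | C=[PRIM2(sub) :: (λx. (if0 x then -1 else x)) :: AP] | D=[(∅, {v↦3}, ∅) :: (∅, ∅, ∅)]]
t=18: [S=[-3] | E={p↦9, v↦3} | C=[(λx. (if0 x then -1 else x)) :: AP] | D=[(∅, {v↦3}, ∅) :: (∅, ∅, ∅)]]
t=19: [S=[clo(λx. (if0 x then -1 else x), {p↦9, v↦3}) :: -3] | E={p↦9, v↦3} | C=[AP] | D=[(∅, {v↦3}, ∅) :: (∅, ∅, ∅)]]
t=20: [S=∅ | E={x↦-3, p↦9, v↦3} | C=[(if0 x then -1 else x)] | D=[(∅, {p↦9, v↦3}, ∅) :: (∅, {v↦3}, ∅) :: (∅, ∅, ∅)]]
t=21: [S=∅ | E={x↦-3, p↦9, v↦3} | C=[x :: SEL] | D=[(∅, {p↦9, v↦3}, ∅) :: (∅, {v↦3}, ∅) :: (∅, ∅, ∅)]]
t=22: [S=[-3] | E={x↦-3, p↦9, v↦3} | C=[SEL] | D=[(∅, {p↦9, v↦3}, ∅) :: (∅, {v↦3}, ∅) :: (∅, ∅, ∅)]]
t=23: [S=∅ | E={x↦-3, p↦9, v↦3} | C=[x] | D=[(∅, {p↦9, v↦3}, ∅) :: (∅, {v↦3}, ∅) :: (∅, ∅, ∅)]]
t=24: [S=[-3] | E={x↦-3, p↦9, v↦3} | C=∅ | D=[(∅, {p↦9, v↦3}, ∅) :: (∅, {v↦3}, ∅) :: (∅, ∅, ∅)]]
t=25: [S=[-3] | E={p↦9, v↦3} | C=∅ | D=[(∅, {v↦3}, ∅) :: (∅, ∅, ∅)]]
t=26: [S=[-3] | E={v↦3} | C=∅ | D=[(∅, ∅, ∅)]]
t=27: [S=[-3] | E=∅ | C=∅ | D=∅]
→ final value -3

Answer: -3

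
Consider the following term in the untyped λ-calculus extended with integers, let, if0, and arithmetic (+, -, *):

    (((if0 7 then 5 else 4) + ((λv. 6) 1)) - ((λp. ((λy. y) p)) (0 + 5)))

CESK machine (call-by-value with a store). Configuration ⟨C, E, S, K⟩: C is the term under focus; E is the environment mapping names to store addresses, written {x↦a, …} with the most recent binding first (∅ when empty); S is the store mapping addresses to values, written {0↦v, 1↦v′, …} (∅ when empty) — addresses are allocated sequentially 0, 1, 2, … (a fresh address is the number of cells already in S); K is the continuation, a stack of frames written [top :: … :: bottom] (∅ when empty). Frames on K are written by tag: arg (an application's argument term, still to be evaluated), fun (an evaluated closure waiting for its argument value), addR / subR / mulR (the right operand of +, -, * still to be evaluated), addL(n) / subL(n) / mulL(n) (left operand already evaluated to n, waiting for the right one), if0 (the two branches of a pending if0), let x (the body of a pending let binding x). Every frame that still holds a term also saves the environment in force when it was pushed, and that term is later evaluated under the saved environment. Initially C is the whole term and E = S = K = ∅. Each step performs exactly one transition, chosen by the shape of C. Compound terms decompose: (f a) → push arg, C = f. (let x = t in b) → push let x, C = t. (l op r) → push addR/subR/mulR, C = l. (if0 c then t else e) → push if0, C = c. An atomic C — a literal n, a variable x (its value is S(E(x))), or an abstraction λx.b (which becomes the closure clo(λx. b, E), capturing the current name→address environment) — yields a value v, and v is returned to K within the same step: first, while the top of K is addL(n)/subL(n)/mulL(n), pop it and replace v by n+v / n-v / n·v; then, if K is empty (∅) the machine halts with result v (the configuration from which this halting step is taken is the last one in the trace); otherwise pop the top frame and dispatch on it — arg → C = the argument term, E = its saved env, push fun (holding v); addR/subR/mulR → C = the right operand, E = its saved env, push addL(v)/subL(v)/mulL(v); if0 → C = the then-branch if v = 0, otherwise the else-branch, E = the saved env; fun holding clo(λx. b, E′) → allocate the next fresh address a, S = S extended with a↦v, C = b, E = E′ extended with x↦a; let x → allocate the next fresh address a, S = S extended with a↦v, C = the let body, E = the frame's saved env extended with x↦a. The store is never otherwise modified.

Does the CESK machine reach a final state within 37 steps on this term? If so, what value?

Answer: 5

Execution trace:
[0] <C=(((if0 7 then 5 else 4) + ((λv. 6) 1)) - ((λp. ((λy. y) p)) (0 + 5))), E=∅, S=∅, K=∅>
[1] <C=((if0 7 then 5 else 4) + ((λv. 6) 1)), E=∅, S=∅, K=[subR]>
[2] <C=(if0 7 then 5 else 4), E=∅, S=∅, K=[addR :: subR]>
[3] <C=7, E=∅, S=∅, K=[if0 :: addR :: subR]>
[4] <C=4, E=∅, S=∅, K=[addR :: subR]>
[5] <C=((λv. 6) 1), E=∅, S=∅, K=[addL(4) :: subR]>
[6] <C=(λv. 6), E=∅, S=∅, K=[arg :: addL(4) :: subR]>
[7] <C=1, E=∅, S=∅, K=[fun :: addL(4) :: subR]>
[8] <C=6, E={v↦0}, S={0↦1}, K=[addL(4) :: subR]>
[9] <C=((λp. ((λy. y) p)) (0 + 5)), E=∅, S={0↦1}, K=[subL(10)]>
[10] <C=(λp. ((λy. y) p)), E=∅, S={0↦1}, K=[arg :: subL(10)]>
[11] <C=(0 + 5), E=∅, S={0↦1}, K=[fun :: subL(10)]>
[12] <C=0, E=∅, S={0↦1}, K=[addR :: fun :: subL(10)]>
[13] <C=5, E=∅, S={0↦1}, K=[addL(0) :: fun :: subL(10)]>
[14] <C=((λy. y) p), E={p↦1}, S={0↦1, 1↦5}, K=[subL(10)]>
[15] <C=(λy. y), E={p↦1}, S={0↦1, 1↦5}, K=[arg :: subL(10)]>
[16] <C=p, E={p↦1}, S={0↦1, 1↦5}, K=[fun :: subL(10)]>
[17] <C=y, E={y↦2, p↦1}, S={0↦1, 1↦5, 2↦5}, K=[subL(10)]>
→ final value 5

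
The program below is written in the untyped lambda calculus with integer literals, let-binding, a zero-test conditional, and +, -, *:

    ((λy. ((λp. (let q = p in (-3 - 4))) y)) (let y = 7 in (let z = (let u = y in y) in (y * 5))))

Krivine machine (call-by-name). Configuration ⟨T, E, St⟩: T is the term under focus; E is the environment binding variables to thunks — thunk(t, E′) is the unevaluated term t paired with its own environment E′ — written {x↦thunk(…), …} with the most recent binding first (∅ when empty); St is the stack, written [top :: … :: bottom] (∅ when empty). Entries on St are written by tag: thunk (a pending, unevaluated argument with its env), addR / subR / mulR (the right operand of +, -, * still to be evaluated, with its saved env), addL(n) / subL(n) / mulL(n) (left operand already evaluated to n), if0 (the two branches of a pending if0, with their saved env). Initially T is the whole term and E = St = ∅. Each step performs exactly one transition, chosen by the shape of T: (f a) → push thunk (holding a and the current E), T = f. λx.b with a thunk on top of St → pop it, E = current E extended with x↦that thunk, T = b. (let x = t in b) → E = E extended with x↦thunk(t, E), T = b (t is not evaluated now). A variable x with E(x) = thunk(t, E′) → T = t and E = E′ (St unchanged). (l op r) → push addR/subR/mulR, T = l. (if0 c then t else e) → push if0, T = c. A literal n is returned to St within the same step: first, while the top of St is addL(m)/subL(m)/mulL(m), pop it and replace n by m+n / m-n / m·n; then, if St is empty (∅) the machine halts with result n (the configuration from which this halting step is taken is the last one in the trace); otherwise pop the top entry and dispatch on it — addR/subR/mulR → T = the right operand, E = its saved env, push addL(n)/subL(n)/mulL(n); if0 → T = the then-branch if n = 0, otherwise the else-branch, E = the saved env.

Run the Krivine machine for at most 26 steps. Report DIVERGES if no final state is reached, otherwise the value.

Answer: -7

Machine steps:
[0] ⟨T=((λy. ((λp. (let q = p in (-3 - 4))) y)) (let y = 7 in (let z = (let u = y in y) in (y * 5)))); E=∅; St=∅⟩
[1] ⟨T=(λy. ((λp. (let q = p in (-3 - 4))) y)); E=∅; St=[thunk]⟩
[2] ⟨T=((λp. (let q = p in (-3 - 4))) y); E={y↦thunk((let y = 7 in (let z = (let u = y in y) in (y * 5))), ∅)}; St=∅⟩
[3] ⟨T=(λp. (let q = p in (-3 - 4))); E={y↦thunk((let y = 7 in (let z = (let u = y in y) in (y * 5))), ∅)}; St=[thunk]⟩
[4] ⟨T=(let q = p in (-3 - 4)); E={p↦thunk(y, {y↦thunk((let y = 7 in (let z = (let u = y in y) in (y * 5))), ∅)}), y↦thunk((let y = 7 in (let z = (let u = y in y) in (y * 5))), ∅)}; St=∅⟩
[5] ⟨T=(-3 - 4); E={q↦thunk(p, {p↦thunk(y, {y↦thunk((let y = 7 in (let z = (let u = y in y) in (y * 5))), ∅)}), y↦thunk((let y = 7 in (let z = (let u = y in y) in (y * 5))), ∅)}), p↦thunk(y, {y↦thunk((let y = 7 in (let z = (let u = y in y) in (y * 5))), ∅)}), y↦thunk((let y = 7 in (let z = (let u = y in y) in (y * 5))), ∅)}; St=∅⟩
[6] ⟨T=-3; E={q↦thunk(p, {p↦thunk(y, {y↦thunk((let y = 7 in (let z = (let u = y in y) in (y * 5))), ∅)}), y↦thunk((let y = 7 in (let z = (let u = y in y) in (y * 5))), ∅)}), p↦thunk(y, {y↦thunk((let y = 7 in (let z = (let u = y in y) in (y * 5))), ∅)}), y↦thunk((let y = 7 in (let z = (let u = y in y) in (y * 5))), ∅)}; St=[subR]⟩
[7] ⟨T=4; E={q↦thunk(p, {p↦thunk(y, {y↦thunk((let y = 7 in (let z = (let u = y in y) in (y * 5))), ∅)}), y↦thunk((let y = 7 in (let z = (let u = y in y) in (y * 5))), ∅)}), p↦thunk(y, {y↦thunk((let y = 7 in (let z = (let u = y in y) in (y * 5))), ∅)}), y↦thunk((let y = 7 in (let z = (let u = y in y) in (y * 5))), ∅)}; St=[subL(-3)]⟩
→ final value -7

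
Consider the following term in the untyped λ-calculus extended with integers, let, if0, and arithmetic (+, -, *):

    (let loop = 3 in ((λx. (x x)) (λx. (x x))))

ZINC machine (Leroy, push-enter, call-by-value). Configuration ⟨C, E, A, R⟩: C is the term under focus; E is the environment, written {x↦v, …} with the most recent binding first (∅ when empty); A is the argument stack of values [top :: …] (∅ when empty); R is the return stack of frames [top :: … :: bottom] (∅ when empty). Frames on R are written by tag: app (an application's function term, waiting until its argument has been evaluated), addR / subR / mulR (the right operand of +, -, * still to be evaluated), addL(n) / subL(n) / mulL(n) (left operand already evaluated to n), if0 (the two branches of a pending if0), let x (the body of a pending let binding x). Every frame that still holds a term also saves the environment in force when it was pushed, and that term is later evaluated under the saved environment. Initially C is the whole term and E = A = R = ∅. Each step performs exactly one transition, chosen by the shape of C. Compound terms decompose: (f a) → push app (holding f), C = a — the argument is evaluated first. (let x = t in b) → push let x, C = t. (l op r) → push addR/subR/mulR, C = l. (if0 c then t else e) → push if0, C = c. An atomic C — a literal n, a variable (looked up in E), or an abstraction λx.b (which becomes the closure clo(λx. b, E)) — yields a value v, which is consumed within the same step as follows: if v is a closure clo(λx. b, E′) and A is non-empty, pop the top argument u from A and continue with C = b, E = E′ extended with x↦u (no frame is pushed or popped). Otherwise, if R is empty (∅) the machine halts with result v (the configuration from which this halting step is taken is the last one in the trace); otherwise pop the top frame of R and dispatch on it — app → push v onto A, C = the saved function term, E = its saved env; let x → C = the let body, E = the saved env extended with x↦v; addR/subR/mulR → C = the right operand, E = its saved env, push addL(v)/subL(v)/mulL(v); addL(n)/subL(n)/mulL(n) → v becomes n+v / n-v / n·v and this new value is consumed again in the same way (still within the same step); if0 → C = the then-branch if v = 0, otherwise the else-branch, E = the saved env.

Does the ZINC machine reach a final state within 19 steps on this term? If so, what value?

Answer: DIVERGES (no final state within 19 steps)

Machine steps:
step 0: [C=(let loop = 3 in ((λx. (x x)) (λx. (x x)))) | E=∅ | A=∅ | R=∅]
step 1: [C=3 | E=∅ | A=∅ | R=[let loop]]
step 2: [C=((λx. (x x)) (λx. (x x))) | E={loop↦3} | A=∅ | R=∅]
step 3: [C=(λx. (x x)) | E={loop↦3} | A=∅ | R=[app]]
step 4: [C=(λx. (x x)) | E={loop↦3} | A=[clo(λx. (x x), {loop↦3})] | R=∅]
step 5: [C=(x x) | E={x↦clo(λx. (x x), {loop↦3}), loop↦3} | A=∅ | R=∅]
step 6: [C=x | E={x↦clo(λx. (x x), {loop↦3}), loop↦3} | A=∅ | R=[app]]
step 7: [C=x | E={x↦clo(λx. (x x), {loop↦3}), loop↦3} | A=[clo(λx. (x x), {loop↦3})] | R=∅]
… configuration repeats with period 3 (steps 5–7 recur indefinitely) …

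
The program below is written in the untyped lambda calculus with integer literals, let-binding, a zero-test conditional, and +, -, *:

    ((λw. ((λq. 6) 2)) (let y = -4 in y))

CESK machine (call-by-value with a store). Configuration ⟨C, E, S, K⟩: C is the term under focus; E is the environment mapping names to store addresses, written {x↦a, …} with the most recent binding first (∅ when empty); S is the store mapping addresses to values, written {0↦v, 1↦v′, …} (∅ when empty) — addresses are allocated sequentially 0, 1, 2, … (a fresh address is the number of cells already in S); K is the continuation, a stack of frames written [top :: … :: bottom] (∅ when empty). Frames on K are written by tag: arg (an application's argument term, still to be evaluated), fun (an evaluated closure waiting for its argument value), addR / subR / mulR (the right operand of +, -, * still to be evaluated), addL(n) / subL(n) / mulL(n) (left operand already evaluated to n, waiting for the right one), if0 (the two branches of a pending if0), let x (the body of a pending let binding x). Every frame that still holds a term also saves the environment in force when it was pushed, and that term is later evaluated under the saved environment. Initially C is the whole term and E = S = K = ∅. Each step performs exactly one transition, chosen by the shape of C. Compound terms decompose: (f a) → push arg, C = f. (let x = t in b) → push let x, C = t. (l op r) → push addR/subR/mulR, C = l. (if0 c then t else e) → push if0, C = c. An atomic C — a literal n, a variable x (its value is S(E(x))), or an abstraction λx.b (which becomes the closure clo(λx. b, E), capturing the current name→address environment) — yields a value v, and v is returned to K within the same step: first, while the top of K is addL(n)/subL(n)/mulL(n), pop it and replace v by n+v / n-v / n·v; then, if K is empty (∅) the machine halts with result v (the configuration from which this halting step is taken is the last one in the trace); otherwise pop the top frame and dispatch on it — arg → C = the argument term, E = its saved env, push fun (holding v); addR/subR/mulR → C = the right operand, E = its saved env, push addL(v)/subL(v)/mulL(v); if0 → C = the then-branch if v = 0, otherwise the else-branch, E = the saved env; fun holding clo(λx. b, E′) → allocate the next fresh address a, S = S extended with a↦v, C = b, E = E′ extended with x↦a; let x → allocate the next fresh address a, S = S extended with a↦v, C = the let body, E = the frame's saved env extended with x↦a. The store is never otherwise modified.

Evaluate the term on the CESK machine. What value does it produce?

Answer: 6

Derivation:
0. ⟨C=((λw. ((λq. 6) 2)) (let y = -4 in y)); E=∅; S=∅; K=∅⟩
1. ⟨C=(λw. ((λq. 6) 2)); E=∅; S=∅; K=[arg]⟩
2. ⟨C=(let y = -4 in y); E=∅; S=∅; K=[fun]⟩
3. ⟨C=-4; E=∅; S=∅; K=[let y :: fun]⟩
4. ⟨C=y; E={y↦0}; S={0↦-4}; K=[fun]⟩
5. ⟨C=((λq. 6) 2); E={w↦1}; S={0↦-4, 1↦-4}; K=∅⟩
6. ⟨C=(λq. 6); E={w↦1}; S={0↦-4, 1↦-4}; K=[arg]⟩
7. ⟨C=2; E={w↦1}; S={0↦-4, 1↦-4}; K=[fun]⟩
8. ⟨C=6; E={q↦2, w↦1}; S={0↦-4, 1↦-4, 2↦2}; K=∅⟩
→ final value 6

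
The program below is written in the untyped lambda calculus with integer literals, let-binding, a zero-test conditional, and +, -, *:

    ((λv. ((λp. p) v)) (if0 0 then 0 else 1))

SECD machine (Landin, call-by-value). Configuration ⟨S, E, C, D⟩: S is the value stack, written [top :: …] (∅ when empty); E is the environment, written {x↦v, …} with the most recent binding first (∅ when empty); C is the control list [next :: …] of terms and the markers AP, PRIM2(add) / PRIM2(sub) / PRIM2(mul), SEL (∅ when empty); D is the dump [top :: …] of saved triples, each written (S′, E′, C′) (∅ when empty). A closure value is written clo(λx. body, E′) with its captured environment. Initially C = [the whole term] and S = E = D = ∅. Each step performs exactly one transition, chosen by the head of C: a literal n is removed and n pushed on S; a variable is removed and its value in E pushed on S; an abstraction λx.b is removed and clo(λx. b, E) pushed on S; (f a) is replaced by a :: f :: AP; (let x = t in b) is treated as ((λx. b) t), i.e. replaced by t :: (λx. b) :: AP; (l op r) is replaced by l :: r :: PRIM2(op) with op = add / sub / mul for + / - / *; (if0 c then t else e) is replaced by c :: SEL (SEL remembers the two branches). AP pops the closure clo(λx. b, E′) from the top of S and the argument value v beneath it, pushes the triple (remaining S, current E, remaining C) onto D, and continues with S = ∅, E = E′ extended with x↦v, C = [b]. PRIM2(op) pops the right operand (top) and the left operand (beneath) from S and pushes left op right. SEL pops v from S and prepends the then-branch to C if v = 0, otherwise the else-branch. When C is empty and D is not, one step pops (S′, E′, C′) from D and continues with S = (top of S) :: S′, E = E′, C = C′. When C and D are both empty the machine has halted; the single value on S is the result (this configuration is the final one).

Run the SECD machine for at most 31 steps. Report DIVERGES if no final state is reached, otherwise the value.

0. <S=∅, E=∅, C=[((λv. ((λp. p) v)) (if0 0 then 0 else 1))], D=∅>
1. <S=∅, E=∅, C=[(if0 0 then 0 else 1) :: (λv. ((λp. p) v)) :: AP], D=∅>
2. <S=∅, E=∅, C=[0 :: SEL :: (λv. ((λp. p) v)) :: AP], D=∅>
3. <S=[0], E=∅, C=[SEL :: (λv. ((λp. p) v)) :: AP], D=∅>
4. <S=∅, E=∅, C=[0 :: (λv. ((λp. p) v)) :: AP], D=∅>
5. <S=[0], E=∅, C=[(λv. ((λp. p) v)) :: AP], D=∅>
6. <S=[clo(λv. ((λp. p) v), ∅) :: 0], E=∅, C=[AP], D=∅>
7. <S=∅, E={v↦0}, C=[((λp. p) v)], D=[(∅, ∅, ∅)]>
8. <S=∅, E={v↦0}, C=[v :: (λp. p) :: AP], D=[(∅, ∅, ∅)]>
9. <S=[0], E={v↦0}, C=[(λp. p) :: AP], D=[(∅, ∅, ∅)]>
10. <S=[clo(λp. p, {v↦0}) :: 0], E={v↦0}, C=[AP], D=[(∅, ∅, ∅)]>
11. <S=∅, E={p↦0, v↦0}, C=[p], D=[(∅, {v↦0}, ∅) :: (∅, ∅, ∅)]>
12. <S=[0], E={p↦0, v↦0}, C=∅, D=[(∅, {v↦0}, ∅) :: (∅, ∅, ∅)]>
13. <S=[0], E={v↦0}, C=∅, D=[(∅, ∅, ∅)]>
14. <S=[0], E=∅, C=∅, D=∅>
→ final value 0

Answer: 0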